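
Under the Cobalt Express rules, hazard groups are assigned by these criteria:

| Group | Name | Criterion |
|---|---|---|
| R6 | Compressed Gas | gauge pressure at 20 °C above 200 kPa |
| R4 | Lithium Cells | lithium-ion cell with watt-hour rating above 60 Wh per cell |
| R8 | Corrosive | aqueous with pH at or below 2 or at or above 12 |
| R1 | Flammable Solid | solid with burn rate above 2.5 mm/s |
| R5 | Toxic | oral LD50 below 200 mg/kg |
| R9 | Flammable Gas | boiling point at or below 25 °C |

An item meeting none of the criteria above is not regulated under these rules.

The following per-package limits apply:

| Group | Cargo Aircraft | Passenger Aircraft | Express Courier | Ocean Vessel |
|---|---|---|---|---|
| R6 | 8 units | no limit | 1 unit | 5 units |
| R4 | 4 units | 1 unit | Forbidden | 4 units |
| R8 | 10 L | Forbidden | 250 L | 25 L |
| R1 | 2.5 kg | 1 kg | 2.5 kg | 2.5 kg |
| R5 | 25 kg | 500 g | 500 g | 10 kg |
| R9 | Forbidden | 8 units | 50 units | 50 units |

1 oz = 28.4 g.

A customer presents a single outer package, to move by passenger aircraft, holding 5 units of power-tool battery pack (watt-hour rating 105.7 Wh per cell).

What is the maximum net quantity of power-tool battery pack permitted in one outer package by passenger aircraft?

The power-tool battery pack has watt-hour rating 105.7 Wh per cell, which is > 60 Wh per cell, so it is Group R4 (Lithium Cells).
The passenger aircraft limit for Group R4 is 1 unit.

1 unit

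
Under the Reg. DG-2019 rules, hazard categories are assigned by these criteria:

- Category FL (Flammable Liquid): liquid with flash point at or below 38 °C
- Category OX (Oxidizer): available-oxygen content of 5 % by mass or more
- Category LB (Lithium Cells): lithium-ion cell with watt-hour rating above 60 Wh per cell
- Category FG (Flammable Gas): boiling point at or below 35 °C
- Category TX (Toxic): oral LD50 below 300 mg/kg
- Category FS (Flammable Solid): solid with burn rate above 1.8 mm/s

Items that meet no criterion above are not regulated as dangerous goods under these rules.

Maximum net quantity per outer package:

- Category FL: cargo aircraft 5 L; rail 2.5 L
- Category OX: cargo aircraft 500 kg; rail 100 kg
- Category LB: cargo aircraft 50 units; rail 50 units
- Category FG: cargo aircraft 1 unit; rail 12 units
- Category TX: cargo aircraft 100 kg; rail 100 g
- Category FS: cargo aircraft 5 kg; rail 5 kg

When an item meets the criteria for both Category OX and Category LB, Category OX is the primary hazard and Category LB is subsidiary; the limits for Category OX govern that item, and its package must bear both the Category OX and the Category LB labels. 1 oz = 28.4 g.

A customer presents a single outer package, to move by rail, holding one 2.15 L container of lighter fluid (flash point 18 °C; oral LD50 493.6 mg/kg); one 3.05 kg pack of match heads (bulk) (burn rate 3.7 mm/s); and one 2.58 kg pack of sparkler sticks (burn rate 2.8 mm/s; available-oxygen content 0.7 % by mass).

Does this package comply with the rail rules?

No

Flash point 18 °C meets the Category FL criterion (Flammable Liquid), so the lighter fluid is Category FL.
With burn rate 3.7 mm/s (> 1.8 mm/s), the match heads (bulk) fall in Category FS.
The sparkler sticks have burn rate 2.8 mm/s, which is > 1.8 mm/s, so they are Category FS (Flammable Solid).
Category FS net quantity: 3.05 kg + 2.58 kg = 5.63 kg.
That exceeds the Category FS rail limit of 5 kg.
Category FL quantity: 2.15 L.
2.15 L is within the rail limit of 2.5 L for Category FL.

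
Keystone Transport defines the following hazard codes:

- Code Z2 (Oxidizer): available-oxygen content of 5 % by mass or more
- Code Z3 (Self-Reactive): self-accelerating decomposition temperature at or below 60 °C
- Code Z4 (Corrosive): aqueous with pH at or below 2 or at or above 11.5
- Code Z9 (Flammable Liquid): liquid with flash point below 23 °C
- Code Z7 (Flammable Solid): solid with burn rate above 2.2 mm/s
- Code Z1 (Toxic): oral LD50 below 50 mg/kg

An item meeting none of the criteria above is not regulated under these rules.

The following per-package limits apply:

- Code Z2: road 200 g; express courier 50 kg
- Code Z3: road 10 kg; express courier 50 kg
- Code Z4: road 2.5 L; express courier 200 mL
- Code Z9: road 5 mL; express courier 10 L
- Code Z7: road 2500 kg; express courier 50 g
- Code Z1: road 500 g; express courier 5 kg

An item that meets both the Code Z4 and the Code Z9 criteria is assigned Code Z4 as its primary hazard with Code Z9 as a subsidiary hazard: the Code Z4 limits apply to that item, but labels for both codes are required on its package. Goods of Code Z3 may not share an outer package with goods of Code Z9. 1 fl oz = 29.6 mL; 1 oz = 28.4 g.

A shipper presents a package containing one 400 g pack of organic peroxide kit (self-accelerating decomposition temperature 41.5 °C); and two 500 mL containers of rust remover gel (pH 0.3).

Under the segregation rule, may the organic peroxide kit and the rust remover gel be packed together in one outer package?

Yes

Organic peroxide kit: self-accelerating decomposition temperature 41.5 °C ≤ 60 °C → Code Z3 (Self-Reactive).
pH 0.3 meets the Code Z4 criterion (Corrosive), so the rust remover gel is Code Z4.
No segregation rule bars Code Z3 with Code Z4.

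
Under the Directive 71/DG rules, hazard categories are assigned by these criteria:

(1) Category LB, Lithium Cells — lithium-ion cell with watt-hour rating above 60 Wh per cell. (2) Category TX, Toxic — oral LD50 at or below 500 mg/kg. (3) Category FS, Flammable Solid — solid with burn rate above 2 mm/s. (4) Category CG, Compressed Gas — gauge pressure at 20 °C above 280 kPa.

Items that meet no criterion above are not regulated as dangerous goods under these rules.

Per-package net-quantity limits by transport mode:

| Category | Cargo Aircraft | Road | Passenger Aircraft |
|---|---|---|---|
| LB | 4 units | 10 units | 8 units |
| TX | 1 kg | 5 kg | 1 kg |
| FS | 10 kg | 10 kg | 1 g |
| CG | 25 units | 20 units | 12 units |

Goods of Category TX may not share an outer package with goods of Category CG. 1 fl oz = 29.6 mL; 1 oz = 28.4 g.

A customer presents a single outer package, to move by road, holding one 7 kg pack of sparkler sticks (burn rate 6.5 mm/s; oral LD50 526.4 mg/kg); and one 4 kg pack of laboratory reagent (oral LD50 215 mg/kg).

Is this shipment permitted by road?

With burn rate 6.5 mm/s (> 2 mm/s), the sparkler sticks fall in Category FS.
Laboratory reagent: oral LD50 215 mg/kg ≤ 500 mg/kg → Category TX (Toxic).
Category TX quantity: 4 kg.
That is within the Category TX road limit of 5 kg.
Category FS quantity: 7 kg.
7 kg ≤ 10 kg (road limit, Category FS) — within limit.
The segregation rule (Category TX with Category CG) does not apply to Category TX with Category FS.
Every hazard category is within its road limit and no segregation rule is violated.

Yes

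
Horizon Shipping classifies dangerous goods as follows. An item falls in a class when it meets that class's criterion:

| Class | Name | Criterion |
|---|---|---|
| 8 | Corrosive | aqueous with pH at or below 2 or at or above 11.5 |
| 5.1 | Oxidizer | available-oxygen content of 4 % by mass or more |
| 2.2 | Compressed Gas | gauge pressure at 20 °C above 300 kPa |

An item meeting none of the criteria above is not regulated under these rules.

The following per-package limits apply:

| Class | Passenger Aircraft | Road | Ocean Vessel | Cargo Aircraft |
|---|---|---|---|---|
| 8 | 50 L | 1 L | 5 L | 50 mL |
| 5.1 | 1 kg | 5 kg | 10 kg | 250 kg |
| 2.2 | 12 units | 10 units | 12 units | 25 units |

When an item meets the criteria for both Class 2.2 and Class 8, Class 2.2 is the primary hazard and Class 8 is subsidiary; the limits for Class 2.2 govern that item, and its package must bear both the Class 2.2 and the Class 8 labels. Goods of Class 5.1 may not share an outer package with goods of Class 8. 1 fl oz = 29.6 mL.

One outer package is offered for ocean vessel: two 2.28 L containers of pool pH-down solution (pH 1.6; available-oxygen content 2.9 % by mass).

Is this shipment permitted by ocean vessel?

pH 1.6 meets the Class 8 criterion (Corrosive), so the pool pH-down solution is Class 8.
Class 8 quantity: two 2.28 L containers = 4.56 L.
That is within the Class 8 ocean vessel limit of 5 L.

Yes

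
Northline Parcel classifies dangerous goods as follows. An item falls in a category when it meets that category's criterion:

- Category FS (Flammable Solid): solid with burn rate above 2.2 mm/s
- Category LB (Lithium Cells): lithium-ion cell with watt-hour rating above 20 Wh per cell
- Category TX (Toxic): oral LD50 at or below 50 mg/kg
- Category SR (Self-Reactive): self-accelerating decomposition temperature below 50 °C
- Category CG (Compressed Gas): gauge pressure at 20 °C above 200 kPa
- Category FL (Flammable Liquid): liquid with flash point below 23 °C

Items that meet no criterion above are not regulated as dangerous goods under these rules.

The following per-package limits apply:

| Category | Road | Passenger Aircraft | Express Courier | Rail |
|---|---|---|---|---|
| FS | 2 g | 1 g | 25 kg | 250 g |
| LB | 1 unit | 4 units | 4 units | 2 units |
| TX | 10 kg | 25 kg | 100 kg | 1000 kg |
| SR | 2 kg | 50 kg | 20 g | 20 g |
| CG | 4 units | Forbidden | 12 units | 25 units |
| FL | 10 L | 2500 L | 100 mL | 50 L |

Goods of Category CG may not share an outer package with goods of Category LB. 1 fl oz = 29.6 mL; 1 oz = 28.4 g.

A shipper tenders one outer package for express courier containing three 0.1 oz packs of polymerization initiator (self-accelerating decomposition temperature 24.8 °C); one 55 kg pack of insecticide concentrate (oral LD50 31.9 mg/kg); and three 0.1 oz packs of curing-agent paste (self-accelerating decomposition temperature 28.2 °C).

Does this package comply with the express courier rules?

With self-accelerating decomposition temperature 24.8 °C (< 50 °C), the polymerization initiator falls in Category SR.
The insecticide concentrate has oral LD50 31.9 mg/kg, which is ≤ 50 mg/kg, so it is Category TX (Toxic).
With self-accelerating decomposition temperature 28.2 °C (< 50 °C), the curing-agent paste falls in Category SR.
Total Category SR: (three 0.1 oz packs = 8.52 g) + (three 0.1 oz packs = 8.52 g) = 17.04 g.
17.04 g is within the express courier limit of 20 g for Category SR.
Category TX quantity: 55 kg.
That is within the Category TX express courier limit of 100 kg.
The segregation rule (Category CG with Category LB) does not apply to Category SR with Category TX.
Every hazard category is within its express courier limit and no segregation rule is violated.

Yes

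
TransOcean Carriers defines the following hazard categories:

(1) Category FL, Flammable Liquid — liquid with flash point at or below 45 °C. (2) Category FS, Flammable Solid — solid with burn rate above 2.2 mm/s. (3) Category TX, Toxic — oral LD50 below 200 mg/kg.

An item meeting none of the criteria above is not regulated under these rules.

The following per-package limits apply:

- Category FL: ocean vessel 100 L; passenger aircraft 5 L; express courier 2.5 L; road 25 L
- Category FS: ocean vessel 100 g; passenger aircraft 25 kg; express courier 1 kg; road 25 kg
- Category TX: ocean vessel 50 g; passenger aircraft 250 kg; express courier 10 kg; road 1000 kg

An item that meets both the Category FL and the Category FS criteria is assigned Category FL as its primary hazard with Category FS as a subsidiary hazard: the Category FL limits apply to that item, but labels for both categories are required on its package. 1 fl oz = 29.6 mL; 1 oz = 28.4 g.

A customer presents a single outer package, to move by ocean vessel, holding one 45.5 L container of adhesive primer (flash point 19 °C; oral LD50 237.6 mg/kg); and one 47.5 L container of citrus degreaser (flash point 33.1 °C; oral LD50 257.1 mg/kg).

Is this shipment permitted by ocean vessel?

Yes

Flash point 19 °C meets the Category FL criterion (Flammable Liquid), so the adhesive primer is Category FL.
With flash point 33.1 °C (≤ 45 °C), the citrus degreaser falls in Category FL.
Total Category FL: 45.5 L + 47.5 L = 93 L.
93 L is within the ocean vessel limit of 100 L for Category FL.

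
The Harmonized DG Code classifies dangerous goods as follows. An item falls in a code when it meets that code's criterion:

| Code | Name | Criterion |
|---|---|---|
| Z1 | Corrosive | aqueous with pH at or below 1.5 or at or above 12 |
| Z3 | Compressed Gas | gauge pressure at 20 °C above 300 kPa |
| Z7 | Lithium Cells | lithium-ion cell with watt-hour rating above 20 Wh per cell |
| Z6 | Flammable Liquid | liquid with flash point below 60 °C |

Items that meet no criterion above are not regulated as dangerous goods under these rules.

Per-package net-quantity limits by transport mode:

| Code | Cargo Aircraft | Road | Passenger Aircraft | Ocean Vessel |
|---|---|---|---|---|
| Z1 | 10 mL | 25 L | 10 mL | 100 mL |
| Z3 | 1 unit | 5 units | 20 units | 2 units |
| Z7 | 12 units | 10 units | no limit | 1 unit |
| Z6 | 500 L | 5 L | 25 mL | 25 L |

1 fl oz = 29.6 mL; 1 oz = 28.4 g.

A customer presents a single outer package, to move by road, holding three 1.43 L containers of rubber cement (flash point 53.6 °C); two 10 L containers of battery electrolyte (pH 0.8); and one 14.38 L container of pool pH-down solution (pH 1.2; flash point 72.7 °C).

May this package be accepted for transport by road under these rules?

Flash point 53.6 °C meets the Code Z6 criterion (Flammable Liquid), so the rubber cement is Code Z6.
With pH 0.8 (≤ 1.5), the battery electrolyte falls in Code Z1.
Pool pH-down solution: pH 1.2 ≤ 1.5 → Code Z1 (Corrosive).
Code Z1 net quantity: (two 10 L containers = 20 L) + 14.38 L = 34.38 L.
34.38 L > 25 L (road limit, Code Z1) — over the limit.
Code Z6 quantity: three 1.43 L containers = 4.29 L.
4.29 L is within the road limit of 5 L for Code Z6.

No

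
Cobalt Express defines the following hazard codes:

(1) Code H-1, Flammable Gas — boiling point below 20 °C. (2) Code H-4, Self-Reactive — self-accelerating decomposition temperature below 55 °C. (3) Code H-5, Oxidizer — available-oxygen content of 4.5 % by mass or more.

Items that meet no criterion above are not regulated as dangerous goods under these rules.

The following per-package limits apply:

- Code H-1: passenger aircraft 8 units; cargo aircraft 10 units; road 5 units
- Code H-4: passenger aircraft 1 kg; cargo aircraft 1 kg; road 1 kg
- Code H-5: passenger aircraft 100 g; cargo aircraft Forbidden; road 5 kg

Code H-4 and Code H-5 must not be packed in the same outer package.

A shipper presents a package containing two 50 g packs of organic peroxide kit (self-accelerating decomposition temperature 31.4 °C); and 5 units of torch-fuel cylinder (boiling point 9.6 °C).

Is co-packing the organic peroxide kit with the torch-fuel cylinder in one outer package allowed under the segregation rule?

Organic peroxide kit: self-accelerating decomposition temperature 31.4 °C < 55 °C → Code H-4 (Self-Reactive).
Torch-fuel cylinder: boiling point 9.6 °C < 20 °C → Code H-1 (Flammable Gas).
No segregation rule bars Code H-4 with Code H-1.

Yes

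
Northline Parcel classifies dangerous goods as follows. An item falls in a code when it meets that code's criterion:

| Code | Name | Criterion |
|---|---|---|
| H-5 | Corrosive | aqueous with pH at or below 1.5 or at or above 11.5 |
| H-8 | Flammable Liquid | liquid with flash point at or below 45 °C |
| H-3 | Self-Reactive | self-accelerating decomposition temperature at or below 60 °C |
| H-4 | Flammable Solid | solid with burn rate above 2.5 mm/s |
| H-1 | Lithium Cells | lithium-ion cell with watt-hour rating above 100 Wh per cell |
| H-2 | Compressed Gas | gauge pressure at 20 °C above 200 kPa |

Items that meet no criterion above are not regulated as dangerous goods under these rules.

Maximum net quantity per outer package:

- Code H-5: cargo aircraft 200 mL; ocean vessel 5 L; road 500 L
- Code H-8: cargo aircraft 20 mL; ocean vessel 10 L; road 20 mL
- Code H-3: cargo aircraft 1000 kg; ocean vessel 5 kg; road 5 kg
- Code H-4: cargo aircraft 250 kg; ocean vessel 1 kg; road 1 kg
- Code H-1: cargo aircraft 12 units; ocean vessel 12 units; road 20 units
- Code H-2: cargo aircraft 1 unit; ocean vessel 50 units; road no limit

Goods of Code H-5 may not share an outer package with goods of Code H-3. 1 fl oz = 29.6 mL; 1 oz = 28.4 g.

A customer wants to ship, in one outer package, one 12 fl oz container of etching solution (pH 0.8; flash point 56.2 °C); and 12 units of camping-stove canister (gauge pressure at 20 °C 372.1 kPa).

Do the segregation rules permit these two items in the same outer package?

Yes

Etching solution: pH 0.8 ≤ 1.5 → Code H-5 (Corrosive).
Gauge pressure at 20 °C 372.1 kPa meets the Code H-2 criterion (Compressed Gas), so the camping-stove canister is Code H-2.
No segregation rule bars Code H-5 with Code H-2.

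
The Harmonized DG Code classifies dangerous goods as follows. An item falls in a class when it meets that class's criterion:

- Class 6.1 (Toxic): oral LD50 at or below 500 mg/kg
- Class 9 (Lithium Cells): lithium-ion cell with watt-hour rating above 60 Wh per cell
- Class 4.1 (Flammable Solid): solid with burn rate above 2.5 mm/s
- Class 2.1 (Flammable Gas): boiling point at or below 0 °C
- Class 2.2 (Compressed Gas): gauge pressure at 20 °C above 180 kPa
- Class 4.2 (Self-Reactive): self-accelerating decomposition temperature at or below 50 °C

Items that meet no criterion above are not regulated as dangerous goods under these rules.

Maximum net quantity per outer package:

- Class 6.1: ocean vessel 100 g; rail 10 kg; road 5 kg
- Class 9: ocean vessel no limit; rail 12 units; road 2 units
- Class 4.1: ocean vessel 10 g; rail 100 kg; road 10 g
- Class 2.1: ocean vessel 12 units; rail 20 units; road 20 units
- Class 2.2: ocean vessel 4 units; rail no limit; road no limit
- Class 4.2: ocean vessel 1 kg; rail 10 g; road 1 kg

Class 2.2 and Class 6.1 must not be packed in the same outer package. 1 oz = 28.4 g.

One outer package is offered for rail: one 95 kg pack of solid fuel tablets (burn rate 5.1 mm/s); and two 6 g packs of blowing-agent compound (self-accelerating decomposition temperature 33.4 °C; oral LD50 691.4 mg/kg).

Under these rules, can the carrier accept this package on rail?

The solid fuel tablets have burn rate 5.1 mm/s, which is > 2.5 mm/s, so they are Class 4.1 (Flammable Solid).
Blowing-agent compound: self-accelerating decomposition temperature 33.4 °C ≤ 50 °C → Class 4.2 (Self-Reactive).
Class 4.2 quantity: two 6 g packs = 12 g.
That exceeds the Class 4.2 rail limit of 10 g.
Class 4.1 quantity: 95 kg.
That is within the Class 4.1 rail limit of 100 kg.
The segregation rule (Class 2.2 with Class 6.1) does not apply to Class 4.2 with Class 4.1.

No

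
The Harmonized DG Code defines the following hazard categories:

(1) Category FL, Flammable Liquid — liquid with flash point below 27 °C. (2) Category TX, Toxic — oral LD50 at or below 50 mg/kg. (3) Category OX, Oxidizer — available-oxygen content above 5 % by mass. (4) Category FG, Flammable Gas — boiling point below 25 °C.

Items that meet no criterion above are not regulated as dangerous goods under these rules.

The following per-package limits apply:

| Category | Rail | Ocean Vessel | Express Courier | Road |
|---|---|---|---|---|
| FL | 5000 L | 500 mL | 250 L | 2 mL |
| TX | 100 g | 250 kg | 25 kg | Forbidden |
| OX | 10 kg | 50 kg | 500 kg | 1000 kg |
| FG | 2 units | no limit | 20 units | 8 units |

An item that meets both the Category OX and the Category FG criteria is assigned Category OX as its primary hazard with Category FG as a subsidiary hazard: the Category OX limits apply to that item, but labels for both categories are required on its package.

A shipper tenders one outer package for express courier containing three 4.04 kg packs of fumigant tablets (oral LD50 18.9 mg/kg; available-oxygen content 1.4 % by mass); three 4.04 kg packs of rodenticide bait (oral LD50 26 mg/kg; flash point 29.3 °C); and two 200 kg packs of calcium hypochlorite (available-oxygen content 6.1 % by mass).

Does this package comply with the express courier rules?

Fumigant tablets: oral LD50 18.9 mg/kg ≤ 50 mg/kg → Category TX (Toxic).
With oral LD50 26 mg/kg (≤ 50 mg/kg), the rodenticide bait falls in Category TX.
With available-oxygen content 6.1 % by mass (> 5 % by mass), the calcium hypochlorite falls in Category OX.
Category TX net quantity: (three 4.04 kg packs = 12.12 kg) + (three 4.04 kg packs = 12.12 kg) = 24.24 kg.
That is within the Category TX express courier limit of 25 kg.
Category OX quantity: two 200 kg packs = 400 kg.
400 kg ≤ 500 kg (express courier limit, Category OX) — within limit.
Every hazard category is within its express courier limit and no segregation rule is violated.

Yes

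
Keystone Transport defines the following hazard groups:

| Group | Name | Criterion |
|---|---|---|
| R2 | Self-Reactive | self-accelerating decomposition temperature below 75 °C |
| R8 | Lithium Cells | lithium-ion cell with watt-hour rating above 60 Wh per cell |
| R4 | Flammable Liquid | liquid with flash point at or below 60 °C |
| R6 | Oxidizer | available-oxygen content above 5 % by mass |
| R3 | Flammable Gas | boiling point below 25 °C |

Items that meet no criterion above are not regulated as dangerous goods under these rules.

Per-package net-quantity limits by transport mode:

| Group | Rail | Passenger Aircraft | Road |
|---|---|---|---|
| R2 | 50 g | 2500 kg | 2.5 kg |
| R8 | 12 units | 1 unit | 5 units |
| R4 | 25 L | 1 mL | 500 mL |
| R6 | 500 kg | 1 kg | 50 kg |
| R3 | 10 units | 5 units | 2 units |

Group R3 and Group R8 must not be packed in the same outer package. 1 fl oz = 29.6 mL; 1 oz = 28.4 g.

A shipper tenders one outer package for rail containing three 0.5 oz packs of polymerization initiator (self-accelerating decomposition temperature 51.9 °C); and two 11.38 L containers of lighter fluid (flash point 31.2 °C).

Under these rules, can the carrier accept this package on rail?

Self-accelerating decomposition temperature 51.9 °C meets the Group R2 criterion (Self-Reactive), so the polymerization initiator is Group R2.
Flash point 31.2 °C meets the Group R4 criterion (Flammable Liquid), so the lighter fluid is Group R4.
Group R4 quantity: two 11.38 L containers = 22.76 L.
That is within the Group R4 rail limit of 25 L.
Group R2 quantity: three 0.5 oz packs = 42.6 g.
42.6 g ≤ 50 g (rail limit, Group R2) — within limit.
The segregation rule (Group R3 with Group R8) does not apply to Group R4 with Group R2.
Every hazard group is within its rail limit and no segregation rule is violated.

Yes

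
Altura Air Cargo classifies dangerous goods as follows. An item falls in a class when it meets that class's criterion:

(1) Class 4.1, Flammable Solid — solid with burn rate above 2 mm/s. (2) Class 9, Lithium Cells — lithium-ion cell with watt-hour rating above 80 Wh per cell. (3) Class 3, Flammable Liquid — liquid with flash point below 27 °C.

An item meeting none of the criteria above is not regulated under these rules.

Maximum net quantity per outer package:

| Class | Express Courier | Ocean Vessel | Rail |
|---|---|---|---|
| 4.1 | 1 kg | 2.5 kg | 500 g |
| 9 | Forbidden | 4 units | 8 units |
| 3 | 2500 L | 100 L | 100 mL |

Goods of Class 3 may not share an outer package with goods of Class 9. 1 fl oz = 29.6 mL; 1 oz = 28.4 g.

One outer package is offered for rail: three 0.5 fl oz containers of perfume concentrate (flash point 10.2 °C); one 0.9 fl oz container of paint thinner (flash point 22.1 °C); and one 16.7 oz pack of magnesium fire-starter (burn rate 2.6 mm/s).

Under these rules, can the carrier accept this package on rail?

Yes

Flash point 10.2 °C meets the Class 3 criterion (Flammable Liquid), so the perfume concentrate is Class 3.
Flash point 22.1 °C meets the Class 3 criterion (Flammable Liquid), so the paint thinner is Class 3.
Burn rate 2.6 mm/s meets the Class 4.1 criterion (Flammable Solid), so the magnesium fire-starter is Class 4.1.
Class 3 net quantity: (three 0.5 fl oz containers = 44.4 mL) + (one 0.9 fl oz container = 26.64 mL) = 71.04 mL.
That is within the Class 3 rail limit of 100 mL.
Class 4.1 quantity: one 16.7 oz pack = 474.28 g.
That is within the Class 4.1 rail limit of 500 g.
The segregation rule (Class 3 with Class 9) does not apply to Class 3 with Class 4.1.
Every hazard class is within its rail limit and no segregation rule is violated.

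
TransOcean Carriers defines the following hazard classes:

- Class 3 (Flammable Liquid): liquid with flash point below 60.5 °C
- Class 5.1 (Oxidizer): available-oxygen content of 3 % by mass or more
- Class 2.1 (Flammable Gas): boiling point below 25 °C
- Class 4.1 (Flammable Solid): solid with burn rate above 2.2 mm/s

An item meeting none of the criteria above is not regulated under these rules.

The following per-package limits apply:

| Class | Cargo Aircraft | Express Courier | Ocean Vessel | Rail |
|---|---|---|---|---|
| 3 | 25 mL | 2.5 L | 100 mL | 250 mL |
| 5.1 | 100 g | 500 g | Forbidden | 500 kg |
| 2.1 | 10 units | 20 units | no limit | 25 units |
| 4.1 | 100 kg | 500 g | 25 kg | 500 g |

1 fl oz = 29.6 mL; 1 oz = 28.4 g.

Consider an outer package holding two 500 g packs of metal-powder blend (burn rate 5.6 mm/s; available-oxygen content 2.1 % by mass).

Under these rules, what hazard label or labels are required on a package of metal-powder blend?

Burn rate 5.6 mm/s meets the Class 4.1 criterion (Flammable Solid), so the metal-powder blend is Class 4.1.
Only the Class 4.1 label is required.

Class 4.1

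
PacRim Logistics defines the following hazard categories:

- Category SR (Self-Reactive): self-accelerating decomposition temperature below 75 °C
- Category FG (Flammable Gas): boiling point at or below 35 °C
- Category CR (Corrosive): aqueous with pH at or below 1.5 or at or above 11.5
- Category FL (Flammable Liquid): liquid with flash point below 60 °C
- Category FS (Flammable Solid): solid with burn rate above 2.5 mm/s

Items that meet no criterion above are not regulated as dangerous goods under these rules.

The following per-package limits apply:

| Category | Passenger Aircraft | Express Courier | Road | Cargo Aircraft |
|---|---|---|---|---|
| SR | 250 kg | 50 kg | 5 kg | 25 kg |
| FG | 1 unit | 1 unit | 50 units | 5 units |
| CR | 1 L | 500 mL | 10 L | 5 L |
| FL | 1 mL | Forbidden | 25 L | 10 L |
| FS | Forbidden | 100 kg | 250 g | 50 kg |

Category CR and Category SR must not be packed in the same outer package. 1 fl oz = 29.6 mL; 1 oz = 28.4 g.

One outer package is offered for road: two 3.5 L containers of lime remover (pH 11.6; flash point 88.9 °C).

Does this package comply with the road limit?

Yes

The lime remover has pH 11.6, which is ≥ 11.5, so it is Category CR (Corrosive).
Category CR quantity: two 3.5 L containers = 7 L.
7 L is within the road limit of 10 L for Category CR.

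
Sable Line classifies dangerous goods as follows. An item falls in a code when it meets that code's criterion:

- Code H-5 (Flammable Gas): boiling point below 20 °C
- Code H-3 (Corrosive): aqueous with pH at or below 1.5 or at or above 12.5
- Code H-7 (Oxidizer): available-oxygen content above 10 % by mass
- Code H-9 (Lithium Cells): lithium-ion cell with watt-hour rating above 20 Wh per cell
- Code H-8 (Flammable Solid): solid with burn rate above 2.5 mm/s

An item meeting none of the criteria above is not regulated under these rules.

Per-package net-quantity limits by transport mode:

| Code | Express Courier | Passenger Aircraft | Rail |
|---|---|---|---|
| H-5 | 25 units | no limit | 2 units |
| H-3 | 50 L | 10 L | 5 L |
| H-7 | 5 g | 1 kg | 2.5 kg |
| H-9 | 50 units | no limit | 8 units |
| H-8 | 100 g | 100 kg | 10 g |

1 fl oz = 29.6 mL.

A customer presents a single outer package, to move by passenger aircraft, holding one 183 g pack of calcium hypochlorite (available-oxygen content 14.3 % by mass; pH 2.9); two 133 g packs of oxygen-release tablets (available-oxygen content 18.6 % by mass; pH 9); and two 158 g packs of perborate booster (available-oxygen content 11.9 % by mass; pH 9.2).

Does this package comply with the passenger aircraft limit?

Yes

With available-oxygen content 14.3 % by mass (> 10 % by mass), the calcium hypochlorite falls in Code H-7.
Available-oxygen content 18.6 % by mass meets the Code H-7 criterion (Oxidizer), so the oxygen-release tablets are Code H-7.
With available-oxygen content 11.9 % by mass (> 10 % by mass), the perborate booster falls in Code H-7.
Code H-7 net quantity: 183 g + (two 133 g packs = 266 g) + (two 158 g packs = 316 g) = 765 g.
765 g is within the passenger aircraft limit of 1 kg for Code H-7.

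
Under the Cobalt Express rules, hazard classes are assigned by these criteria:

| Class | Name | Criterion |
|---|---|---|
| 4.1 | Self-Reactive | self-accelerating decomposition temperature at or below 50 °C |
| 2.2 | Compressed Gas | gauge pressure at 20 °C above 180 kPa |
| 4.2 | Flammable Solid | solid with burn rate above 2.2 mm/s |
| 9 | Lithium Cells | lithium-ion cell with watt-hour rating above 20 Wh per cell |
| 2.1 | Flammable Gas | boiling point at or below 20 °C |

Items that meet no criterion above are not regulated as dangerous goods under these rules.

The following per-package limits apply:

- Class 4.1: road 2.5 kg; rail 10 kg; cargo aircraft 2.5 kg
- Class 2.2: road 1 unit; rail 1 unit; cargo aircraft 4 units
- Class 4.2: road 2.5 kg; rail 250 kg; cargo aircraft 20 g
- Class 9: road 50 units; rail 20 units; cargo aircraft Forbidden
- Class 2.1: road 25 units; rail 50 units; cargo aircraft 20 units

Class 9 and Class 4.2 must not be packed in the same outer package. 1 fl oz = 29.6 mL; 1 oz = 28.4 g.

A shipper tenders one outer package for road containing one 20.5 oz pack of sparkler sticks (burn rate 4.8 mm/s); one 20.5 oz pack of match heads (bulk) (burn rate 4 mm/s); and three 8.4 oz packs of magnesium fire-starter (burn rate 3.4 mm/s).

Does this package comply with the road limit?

Burn rate 4.8 mm/s meets the Class 4.2 criterion (Flammable Solid), so the sparkler sticks are Class 4.2.
Match heads (bulk): burn rate 4 mm/s > 2.2 mm/s → Class 4.2 (Flammable Solid).
Magnesium fire-starter: burn rate 3.4 mm/s > 2.2 mm/s → Class 4.2 (Flammable Solid).
Total Class 4.2: (one 20.5 oz pack = 582.2 g) + (one 20.5 oz pack = 582.2 g) + (three 8.4 oz packs = 715.68 g) = 1880.08 g.
That is within the Class 4.2 road limit of 2.5 kg.

Yes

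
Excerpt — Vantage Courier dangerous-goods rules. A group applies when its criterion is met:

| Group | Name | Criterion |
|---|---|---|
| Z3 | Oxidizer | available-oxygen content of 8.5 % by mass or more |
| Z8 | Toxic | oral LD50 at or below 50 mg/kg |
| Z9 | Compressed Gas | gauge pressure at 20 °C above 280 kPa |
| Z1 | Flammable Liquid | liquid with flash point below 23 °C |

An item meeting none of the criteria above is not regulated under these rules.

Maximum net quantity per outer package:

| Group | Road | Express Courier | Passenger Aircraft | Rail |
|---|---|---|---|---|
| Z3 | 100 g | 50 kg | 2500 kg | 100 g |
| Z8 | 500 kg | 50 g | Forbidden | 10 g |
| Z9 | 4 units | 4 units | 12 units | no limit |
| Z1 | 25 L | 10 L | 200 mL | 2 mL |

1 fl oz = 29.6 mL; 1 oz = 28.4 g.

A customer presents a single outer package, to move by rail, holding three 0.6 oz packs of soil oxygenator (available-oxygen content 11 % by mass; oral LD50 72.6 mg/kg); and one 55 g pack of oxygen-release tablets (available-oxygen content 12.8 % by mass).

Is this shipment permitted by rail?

The soil oxygenator has available-oxygen content 11 % by mass, which is ≥ 8.5 % by mass, so it is Group Z3 (Oxidizer).
The oxygen-release tablets have available-oxygen content 12.8 % by mass, which is ≥ 8.5 % by mass, so they are Group Z3 (Oxidizer).
Total Group Z3: (three 0.6 oz packs = 51.12 g) + 55 g = 106.12 g.
That exceeds the Group Z3 rail limit of 100 g.

No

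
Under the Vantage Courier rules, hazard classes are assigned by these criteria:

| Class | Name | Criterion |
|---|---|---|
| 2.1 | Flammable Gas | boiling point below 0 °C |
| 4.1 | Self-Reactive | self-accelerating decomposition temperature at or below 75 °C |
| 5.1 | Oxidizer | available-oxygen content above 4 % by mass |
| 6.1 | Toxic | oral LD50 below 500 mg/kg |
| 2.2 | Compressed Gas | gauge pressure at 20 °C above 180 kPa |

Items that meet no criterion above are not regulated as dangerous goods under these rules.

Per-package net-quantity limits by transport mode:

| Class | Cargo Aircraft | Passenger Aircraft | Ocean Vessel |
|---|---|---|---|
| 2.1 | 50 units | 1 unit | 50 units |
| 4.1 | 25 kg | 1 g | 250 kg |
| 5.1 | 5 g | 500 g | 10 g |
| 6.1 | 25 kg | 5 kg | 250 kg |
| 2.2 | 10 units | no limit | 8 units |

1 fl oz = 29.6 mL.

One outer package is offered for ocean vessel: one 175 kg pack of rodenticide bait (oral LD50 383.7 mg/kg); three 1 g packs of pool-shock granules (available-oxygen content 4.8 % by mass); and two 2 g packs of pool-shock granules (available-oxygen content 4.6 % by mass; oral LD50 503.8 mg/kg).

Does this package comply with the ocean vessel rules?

Yes

Rodenticide bait: oral LD50 383.7 mg/kg < 500 mg/kg → Class 6.1 (Toxic).
The pool-shock granules have available-oxygen content 4.8 % by mass, which is > 4 % by mass, so they are Class 5.1 (Oxidizer).
Pool-shock granules: available-oxygen content 4.6 % by mass > 4 % by mass → Class 5.1 (Oxidizer).
Class 5.1 net quantity: (three 1 g packs = 3 g) + (two 2 g packs = 4 g) = 7 g.
That is within the Class 5.1 ocean vessel limit of 10 g.
Class 6.1 quantity: 175 kg.
That is within the Class 6.1 ocean vessel limit of 250 kg.
Every hazard class is within its ocean vessel limit and no segregation rule is violated.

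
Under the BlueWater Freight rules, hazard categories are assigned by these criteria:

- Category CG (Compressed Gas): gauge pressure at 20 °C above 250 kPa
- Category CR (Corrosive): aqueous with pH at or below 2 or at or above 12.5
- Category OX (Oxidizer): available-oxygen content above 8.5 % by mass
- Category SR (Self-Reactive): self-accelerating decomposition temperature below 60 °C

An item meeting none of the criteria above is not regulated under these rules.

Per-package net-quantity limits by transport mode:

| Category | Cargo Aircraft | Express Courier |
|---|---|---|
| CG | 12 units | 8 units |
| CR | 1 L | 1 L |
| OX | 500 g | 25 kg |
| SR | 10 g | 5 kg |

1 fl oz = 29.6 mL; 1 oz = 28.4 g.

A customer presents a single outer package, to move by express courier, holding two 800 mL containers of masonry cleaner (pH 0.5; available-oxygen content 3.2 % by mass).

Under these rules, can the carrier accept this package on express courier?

No

pH 0.5 meets the Category CR criterion (Corrosive), so the masonry cleaner is Category CR.
Category CR quantity: two 800 mL containers = 1.6 L.
1.6 L > 1 L (express courier limit, Category CR) — over the limit.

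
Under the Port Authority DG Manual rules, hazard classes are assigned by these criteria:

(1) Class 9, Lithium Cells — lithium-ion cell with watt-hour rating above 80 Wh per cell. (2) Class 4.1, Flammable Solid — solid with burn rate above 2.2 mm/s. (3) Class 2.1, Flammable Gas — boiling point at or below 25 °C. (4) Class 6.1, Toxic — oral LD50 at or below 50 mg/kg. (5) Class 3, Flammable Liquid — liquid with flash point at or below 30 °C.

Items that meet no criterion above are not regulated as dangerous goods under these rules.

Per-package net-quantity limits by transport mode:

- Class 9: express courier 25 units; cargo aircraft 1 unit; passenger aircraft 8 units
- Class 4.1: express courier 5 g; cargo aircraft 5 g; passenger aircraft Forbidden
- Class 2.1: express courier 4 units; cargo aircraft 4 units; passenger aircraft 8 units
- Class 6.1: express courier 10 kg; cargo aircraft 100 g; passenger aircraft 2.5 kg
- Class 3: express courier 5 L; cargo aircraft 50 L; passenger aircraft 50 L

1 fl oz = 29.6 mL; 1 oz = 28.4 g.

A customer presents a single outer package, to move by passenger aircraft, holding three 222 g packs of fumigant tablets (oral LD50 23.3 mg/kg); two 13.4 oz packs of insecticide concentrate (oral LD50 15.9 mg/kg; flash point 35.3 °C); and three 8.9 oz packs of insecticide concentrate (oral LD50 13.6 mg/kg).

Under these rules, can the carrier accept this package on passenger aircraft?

Oral LD50 23.3 mg/kg meets the Class 6.1 criterion (Toxic), so the fumigant tablets are Class 6.1.
Insecticide concentrate: oral LD50 15.9 mg/kg ≤ 50 mg/kg → Class 6.1 (Toxic).
Oral LD50 13.6 mg/kg meets the Class 6.1 criterion (Toxic), so the insecticide concentrate is Class 6.1.
Total Class 6.1: (three 222 g packs = 666 g) + (two 13.4 oz packs = 761.12 g) + (three 8.9 oz packs = 758.28 g) = 2185.4 g.
2185.4 g is within the passenger aircraft limit of 2.5 kg for Class 6.1.

Yes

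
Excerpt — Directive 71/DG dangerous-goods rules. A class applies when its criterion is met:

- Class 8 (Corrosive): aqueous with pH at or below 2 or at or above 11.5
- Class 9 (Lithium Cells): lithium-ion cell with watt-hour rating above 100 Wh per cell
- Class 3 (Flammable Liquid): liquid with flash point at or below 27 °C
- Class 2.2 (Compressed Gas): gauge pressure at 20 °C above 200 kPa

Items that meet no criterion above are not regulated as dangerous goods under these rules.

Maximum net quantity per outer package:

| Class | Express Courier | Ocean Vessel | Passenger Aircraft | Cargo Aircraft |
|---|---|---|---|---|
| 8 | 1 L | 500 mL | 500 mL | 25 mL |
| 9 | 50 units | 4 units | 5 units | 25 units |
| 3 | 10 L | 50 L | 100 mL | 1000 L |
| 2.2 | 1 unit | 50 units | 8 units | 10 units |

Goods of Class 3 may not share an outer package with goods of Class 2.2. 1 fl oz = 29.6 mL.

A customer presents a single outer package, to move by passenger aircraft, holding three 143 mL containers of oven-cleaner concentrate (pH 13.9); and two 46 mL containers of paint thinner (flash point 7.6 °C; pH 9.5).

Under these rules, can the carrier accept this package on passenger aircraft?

Yes

pH 13.9 meets the Class 8 criterion (Corrosive), so the oven-cleaner concentrate is Class 8.
With flash point 7.6 °C (≤ 27 °C), the paint thinner falls in Class 3.
Class 8 quantity: three 143 mL containers = 429 mL.
429 mL is within the passenger aircraft limit of 500 mL for Class 8.
Class 3 quantity: two 46 mL containers = 92 mL.
92 mL is within the passenger aircraft limit of 100 mL for Class 3.
The segregation rule (Class 3 with Class 2.2) does not apply to Class 8 with Class 3.
Every hazard class is within its passenger aircraft limit and no segregation rule is violated.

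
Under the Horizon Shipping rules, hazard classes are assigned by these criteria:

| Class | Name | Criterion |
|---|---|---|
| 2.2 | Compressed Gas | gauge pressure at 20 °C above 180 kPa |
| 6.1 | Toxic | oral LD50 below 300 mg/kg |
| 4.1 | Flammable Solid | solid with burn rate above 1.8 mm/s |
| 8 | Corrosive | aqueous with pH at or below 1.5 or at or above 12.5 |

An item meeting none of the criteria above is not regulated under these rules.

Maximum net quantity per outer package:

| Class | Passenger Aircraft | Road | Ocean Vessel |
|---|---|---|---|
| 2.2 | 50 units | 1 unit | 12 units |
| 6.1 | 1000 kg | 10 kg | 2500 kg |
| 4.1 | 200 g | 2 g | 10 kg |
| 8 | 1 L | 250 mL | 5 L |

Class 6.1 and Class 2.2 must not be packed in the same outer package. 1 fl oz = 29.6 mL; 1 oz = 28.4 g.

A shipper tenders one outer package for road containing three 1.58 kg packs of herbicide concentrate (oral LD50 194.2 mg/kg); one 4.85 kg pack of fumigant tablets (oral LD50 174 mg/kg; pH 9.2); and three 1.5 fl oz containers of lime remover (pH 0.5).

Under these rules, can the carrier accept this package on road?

The herbicide concentrate has oral LD50 194.2 mg/kg, which is < 300 mg/kg, so it is Class 6.1 (Toxic).
The fumigant tablets have oral LD50 174 mg/kg, which is < 300 mg/kg, so they are Class 6.1 (Toxic).
Lime remover: pH 0.5 ≤ 1.5 → Class 8 (Corrosive).
Total Class 6.1: (three 1.58 kg packs = 4.74 kg) + 4.85 kg = 9.59 kg.
9.59 kg is within the road limit of 10 kg for Class 6.1.
Class 8 quantity: three 1.5 fl oz containers = 133.2 mL.
133.2 mL is within the road limit of 250 mL for Class 8.
The segregation rule (Class 6.1 with Class 2.2) does not apply to Class 6.1 with Class 8.
Every hazard class is within its road limit and no segregation rule is violated.

Yes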